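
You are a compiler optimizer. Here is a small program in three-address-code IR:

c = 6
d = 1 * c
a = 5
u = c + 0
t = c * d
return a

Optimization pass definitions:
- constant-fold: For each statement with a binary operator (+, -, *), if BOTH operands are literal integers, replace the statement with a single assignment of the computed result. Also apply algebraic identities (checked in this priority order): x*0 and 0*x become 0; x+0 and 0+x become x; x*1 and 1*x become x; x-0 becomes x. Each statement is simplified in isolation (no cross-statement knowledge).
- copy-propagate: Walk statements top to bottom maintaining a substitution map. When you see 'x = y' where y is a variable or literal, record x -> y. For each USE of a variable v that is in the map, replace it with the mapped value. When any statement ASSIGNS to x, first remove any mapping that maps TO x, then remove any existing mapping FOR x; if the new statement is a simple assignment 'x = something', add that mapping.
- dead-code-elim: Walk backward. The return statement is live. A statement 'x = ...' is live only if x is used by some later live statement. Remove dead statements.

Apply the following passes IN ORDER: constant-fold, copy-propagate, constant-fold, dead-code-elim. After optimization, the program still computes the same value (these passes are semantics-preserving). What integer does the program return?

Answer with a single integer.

Initial IR:
  c = 6
  d = 1 * c
  a = 5
  u = c + 0
  t = c * d
  return a
After constant-fold (6 stmts):
  c = 6
  d = c
  a = 5
  u = c
  t = c * d
  return a
After copy-propagate (6 stmts):
  c = 6
  d = 6
  a = 5
  u = 6
  t = 6 * 6
  return 5
After constant-fold (6 stmts):
  c = 6
  d = 6
  a = 5
  u = 6
  t = 36
  return 5
After dead-code-elim (1 stmts):
  return 5
Evaluate:
  c = 6  =>  c = 6
  d = 1 * c  =>  d = 6
  a = 5  =>  a = 5
  u = c + 0  =>  u = 6
  t = c * d  =>  t = 36
  return a = 5

Answer: 5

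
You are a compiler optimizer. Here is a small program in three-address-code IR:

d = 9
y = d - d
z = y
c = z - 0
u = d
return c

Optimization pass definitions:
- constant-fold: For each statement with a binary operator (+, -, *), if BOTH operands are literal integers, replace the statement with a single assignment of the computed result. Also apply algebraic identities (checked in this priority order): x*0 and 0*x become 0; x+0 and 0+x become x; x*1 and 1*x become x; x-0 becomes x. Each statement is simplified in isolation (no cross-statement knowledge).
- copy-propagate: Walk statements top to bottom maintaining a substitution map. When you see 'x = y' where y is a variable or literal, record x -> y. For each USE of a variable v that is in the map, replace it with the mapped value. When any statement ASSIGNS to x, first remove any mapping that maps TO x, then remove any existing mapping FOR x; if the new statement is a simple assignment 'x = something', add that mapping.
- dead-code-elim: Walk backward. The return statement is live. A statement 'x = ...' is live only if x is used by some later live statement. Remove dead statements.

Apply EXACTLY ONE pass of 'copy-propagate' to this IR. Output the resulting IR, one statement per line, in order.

Answer: d = 9
y = 9 - 9
z = y
c = y - 0
u = 9
return c

Derivation:
Applying copy-propagate statement-by-statement:
  [1] d = 9  (unchanged)
  [2] y = d - d  -> y = 9 - 9
  [3] z = y  (unchanged)
  [4] c = z - 0  -> c = y - 0
  [5] u = d  -> u = 9
  [6] return c  (unchanged)
Result (6 stmts):
  d = 9
  y = 9 - 9
  z = y
  c = y - 0
  u = 9
  return c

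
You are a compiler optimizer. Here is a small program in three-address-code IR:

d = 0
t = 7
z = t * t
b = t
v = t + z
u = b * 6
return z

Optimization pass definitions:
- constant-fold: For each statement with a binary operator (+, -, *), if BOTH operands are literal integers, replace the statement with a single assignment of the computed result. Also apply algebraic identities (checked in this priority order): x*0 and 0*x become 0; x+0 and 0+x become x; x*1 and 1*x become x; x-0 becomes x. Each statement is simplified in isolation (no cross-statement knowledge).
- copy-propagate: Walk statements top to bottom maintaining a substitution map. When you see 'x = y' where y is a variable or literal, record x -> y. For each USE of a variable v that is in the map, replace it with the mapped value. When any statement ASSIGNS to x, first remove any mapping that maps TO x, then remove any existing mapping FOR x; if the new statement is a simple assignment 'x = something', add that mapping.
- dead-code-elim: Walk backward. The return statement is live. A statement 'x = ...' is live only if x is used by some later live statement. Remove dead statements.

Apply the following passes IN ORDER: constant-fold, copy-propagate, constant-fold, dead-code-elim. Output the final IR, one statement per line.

Answer: z = 49
return z

Derivation:
Initial IR:
  d = 0
  t = 7
  z = t * t
  b = t
  v = t + z
  u = b * 6
  return z
After constant-fold (7 stmts):
  d = 0
  t = 7
  z = t * t
  b = t
  v = t + z
  u = b * 6
  return z
After copy-propagate (7 stmts):
  d = 0
  t = 7
  z = 7 * 7
  b = 7
  v = 7 + z
  u = 7 * 6
  return z
After constant-fold (7 stmts):
  d = 0
  t = 7
  z = 49
  b = 7
  v = 7 + z
  u = 42
  return z
After dead-code-elim (2 stmts):
  z = 49
  return z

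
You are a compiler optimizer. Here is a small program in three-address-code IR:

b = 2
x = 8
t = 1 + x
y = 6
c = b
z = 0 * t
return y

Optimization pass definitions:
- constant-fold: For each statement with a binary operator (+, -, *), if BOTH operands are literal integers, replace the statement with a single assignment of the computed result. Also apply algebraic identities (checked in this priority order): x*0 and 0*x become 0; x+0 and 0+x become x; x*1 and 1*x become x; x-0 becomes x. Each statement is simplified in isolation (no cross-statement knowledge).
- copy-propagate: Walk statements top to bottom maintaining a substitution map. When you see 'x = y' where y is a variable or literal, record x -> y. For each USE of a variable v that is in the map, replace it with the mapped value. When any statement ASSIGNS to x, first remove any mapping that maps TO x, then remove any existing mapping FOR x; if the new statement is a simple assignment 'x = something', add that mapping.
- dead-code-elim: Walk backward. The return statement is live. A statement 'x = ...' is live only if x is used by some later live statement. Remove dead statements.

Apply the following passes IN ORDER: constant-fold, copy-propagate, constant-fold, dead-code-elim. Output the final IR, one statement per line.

Answer: return 6

Derivation:
Initial IR:
  b = 2
  x = 8
  t = 1 + x
  y = 6
  c = b
  z = 0 * t
  return y
After constant-fold (7 stmts):
  b = 2
  x = 8
  t = 1 + x
  y = 6
  c = b
  z = 0
  return y
After copy-propagate (7 stmts):
  b = 2
  x = 8
  t = 1 + 8
  y = 6
  c = 2
  z = 0
  return 6
After constant-fold (7 stmts):
  b = 2
  x = 8
  t = 9
  y = 6
  c = 2
  z = 0
  return 6
After dead-code-elim (1 stmts):
  return 6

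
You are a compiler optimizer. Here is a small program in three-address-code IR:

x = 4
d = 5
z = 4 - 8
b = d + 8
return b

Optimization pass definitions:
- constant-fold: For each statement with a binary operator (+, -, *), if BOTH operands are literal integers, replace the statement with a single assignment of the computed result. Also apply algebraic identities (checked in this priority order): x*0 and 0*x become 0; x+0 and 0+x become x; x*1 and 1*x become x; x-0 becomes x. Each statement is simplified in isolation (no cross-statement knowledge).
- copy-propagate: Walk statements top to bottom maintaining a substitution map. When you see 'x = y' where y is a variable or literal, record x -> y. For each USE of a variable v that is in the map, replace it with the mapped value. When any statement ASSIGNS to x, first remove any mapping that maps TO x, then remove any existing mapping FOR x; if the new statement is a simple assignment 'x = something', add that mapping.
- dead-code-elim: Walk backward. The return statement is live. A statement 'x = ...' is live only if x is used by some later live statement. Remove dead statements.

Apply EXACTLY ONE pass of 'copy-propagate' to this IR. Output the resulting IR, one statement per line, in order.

Answer: x = 4
d = 5
z = 4 - 8
b = 5 + 8
return b

Derivation:
Applying copy-propagate statement-by-statement:
  [1] x = 4  (unchanged)
  [2] d = 5  (unchanged)
  [3] z = 4 - 8  (unchanged)
  [4] b = d + 8  -> b = 5 + 8
  [5] return b  (unchanged)
Result (5 stmts):
  x = 4
  d = 5
  z = 4 - 8
  b = 5 + 8
  return b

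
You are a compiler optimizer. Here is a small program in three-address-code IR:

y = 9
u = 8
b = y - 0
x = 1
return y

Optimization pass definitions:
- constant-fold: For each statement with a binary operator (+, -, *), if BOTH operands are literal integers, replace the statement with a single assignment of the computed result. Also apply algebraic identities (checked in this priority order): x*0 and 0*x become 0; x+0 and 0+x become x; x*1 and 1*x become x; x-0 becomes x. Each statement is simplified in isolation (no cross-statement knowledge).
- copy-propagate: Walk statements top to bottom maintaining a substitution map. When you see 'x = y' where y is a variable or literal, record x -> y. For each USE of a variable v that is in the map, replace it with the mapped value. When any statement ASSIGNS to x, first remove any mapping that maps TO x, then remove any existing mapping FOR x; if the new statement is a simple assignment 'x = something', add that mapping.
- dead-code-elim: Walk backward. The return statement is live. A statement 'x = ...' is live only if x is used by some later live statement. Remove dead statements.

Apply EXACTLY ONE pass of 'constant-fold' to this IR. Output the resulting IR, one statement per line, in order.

Applying constant-fold statement-by-statement:
  [1] y = 9  (unchanged)
  [2] u = 8  (unchanged)
  [3] b = y - 0  -> b = y
  [4] x = 1  (unchanged)
  [5] return y  (unchanged)
Result (5 stmts):
  y = 9
  u = 8
  b = y
  x = 1
  return y

Answer: y = 9
u = 8
b = y
x = 1
return y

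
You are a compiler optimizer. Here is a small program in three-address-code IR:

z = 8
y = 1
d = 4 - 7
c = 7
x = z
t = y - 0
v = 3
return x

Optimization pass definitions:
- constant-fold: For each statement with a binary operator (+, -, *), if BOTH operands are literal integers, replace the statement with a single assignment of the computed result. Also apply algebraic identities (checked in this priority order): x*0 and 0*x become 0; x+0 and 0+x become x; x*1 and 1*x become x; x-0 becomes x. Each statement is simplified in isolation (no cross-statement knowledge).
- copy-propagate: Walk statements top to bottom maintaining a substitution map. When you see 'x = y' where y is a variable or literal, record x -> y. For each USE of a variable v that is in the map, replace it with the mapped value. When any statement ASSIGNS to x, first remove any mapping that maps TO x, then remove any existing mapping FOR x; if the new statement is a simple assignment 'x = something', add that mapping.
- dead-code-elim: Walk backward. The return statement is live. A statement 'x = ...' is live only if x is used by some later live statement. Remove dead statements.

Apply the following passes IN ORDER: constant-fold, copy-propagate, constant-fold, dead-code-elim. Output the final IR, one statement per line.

Answer: return 8

Derivation:
Initial IR:
  z = 8
  y = 1
  d = 4 - 7
  c = 7
  x = z
  t = y - 0
  v = 3
  return x
After constant-fold (8 stmts):
  z = 8
  y = 1
  d = -3
  c = 7
  x = z
  t = y
  v = 3
  return x
After copy-propagate (8 stmts):
  z = 8
  y = 1
  d = -3
  c = 7
  x = 8
  t = 1
  v = 3
  return 8
After constant-fold (8 stmts):
  z = 8
  y = 1
  d = -3
  c = 7
  x = 8
  t = 1
  v = 3
  return 8
After dead-code-elim (1 stmts):
  return 8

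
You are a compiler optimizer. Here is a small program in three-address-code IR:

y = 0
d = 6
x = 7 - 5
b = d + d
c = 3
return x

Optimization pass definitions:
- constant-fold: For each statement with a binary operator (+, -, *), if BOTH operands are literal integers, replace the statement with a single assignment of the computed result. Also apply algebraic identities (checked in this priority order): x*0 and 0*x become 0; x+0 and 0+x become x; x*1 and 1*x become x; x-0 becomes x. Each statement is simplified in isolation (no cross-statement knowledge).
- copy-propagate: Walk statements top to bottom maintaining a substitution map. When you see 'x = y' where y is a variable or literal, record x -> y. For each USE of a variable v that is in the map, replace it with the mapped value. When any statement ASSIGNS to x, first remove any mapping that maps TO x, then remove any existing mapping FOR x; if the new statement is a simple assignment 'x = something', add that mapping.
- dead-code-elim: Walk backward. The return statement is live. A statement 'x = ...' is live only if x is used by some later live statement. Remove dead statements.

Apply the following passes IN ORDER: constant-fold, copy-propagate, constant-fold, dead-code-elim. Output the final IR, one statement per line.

Initial IR:
  y = 0
  d = 6
  x = 7 - 5
  b = d + d
  c = 3
  return x
After constant-fold (6 stmts):
  y = 0
  d = 6
  x = 2
  b = d + d
  c = 3
  return x
After copy-propagate (6 stmts):
  y = 0
  d = 6
  x = 2
  b = 6 + 6
  c = 3
  return 2
After constant-fold (6 stmts):
  y = 0
  d = 6
  x = 2
  b = 12
  c = 3
  return 2
After dead-code-elim (1 stmts):
  return 2

Answer: return 2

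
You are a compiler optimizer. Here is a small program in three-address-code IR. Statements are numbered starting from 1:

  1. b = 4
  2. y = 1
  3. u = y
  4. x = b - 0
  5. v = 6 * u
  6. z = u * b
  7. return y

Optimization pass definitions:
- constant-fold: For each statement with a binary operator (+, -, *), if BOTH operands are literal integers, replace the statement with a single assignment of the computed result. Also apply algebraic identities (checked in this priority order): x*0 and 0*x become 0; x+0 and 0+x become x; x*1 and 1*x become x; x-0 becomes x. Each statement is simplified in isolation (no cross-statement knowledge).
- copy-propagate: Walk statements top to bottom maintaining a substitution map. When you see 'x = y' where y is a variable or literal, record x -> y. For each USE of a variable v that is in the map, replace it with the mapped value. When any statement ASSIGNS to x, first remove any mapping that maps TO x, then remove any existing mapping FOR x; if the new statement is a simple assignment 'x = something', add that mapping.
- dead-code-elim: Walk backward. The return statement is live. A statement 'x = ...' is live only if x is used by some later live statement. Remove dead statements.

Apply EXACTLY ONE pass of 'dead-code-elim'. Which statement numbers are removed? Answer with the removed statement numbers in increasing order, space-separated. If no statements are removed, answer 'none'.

Answer: 1 3 4 5 6

Derivation:
Backward liveness scan:
Stmt 1 'b = 4': DEAD (b not in live set [])
Stmt 2 'y = 1': KEEP (y is live); live-in = []
Stmt 3 'u = y': DEAD (u not in live set ['y'])
Stmt 4 'x = b - 0': DEAD (x not in live set ['y'])
Stmt 5 'v = 6 * u': DEAD (v not in live set ['y'])
Stmt 6 'z = u * b': DEAD (z not in live set ['y'])
Stmt 7 'return y': KEEP (return); live-in = ['y']
Removed statement numbers: [1, 3, 4, 5, 6]
Surviving IR:
  y = 1
  return y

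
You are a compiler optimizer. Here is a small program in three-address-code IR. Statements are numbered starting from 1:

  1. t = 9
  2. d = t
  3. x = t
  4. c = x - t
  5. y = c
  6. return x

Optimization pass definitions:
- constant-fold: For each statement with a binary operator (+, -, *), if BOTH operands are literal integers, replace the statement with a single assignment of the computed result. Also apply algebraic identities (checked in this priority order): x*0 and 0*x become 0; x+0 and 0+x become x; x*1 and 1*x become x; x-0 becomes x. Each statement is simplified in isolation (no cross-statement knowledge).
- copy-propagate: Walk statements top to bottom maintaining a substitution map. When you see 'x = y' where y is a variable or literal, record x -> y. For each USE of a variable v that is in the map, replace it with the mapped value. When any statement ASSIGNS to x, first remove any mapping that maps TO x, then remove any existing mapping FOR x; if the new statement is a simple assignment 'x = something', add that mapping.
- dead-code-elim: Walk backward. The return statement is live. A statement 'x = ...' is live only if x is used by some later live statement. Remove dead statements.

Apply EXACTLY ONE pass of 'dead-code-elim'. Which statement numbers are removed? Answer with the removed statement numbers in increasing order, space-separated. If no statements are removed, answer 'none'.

Backward liveness scan:
Stmt 1 't = 9': KEEP (t is live); live-in = []
Stmt 2 'd = t': DEAD (d not in live set ['t'])
Stmt 3 'x = t': KEEP (x is live); live-in = ['t']
Stmt 4 'c = x - t': DEAD (c not in live set ['x'])
Stmt 5 'y = c': DEAD (y not in live set ['x'])
Stmt 6 'return x': KEEP (return); live-in = ['x']
Removed statement numbers: [2, 4, 5]
Surviving IR:
  t = 9
  x = t
  return x

Answer: 2 4 5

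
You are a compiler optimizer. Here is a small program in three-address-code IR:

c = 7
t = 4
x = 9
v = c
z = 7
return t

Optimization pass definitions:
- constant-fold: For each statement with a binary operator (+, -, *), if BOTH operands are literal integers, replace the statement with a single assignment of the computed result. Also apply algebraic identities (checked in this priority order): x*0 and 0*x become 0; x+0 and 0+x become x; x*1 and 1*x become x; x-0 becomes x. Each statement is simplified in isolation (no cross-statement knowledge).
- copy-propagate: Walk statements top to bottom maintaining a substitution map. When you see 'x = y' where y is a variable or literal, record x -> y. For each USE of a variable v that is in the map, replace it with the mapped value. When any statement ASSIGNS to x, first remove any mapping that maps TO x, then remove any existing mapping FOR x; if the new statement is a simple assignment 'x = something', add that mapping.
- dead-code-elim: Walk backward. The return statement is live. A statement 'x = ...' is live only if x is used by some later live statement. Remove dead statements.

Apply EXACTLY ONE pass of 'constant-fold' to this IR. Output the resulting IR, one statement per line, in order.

Answer: c = 7
t = 4
x = 9
v = c
z = 7
return t

Derivation:
Applying constant-fold statement-by-statement:
  [1] c = 7  (unchanged)
  [2] t = 4  (unchanged)
  [3] x = 9  (unchanged)
  [4] v = c  (unchanged)
  [5] z = 7  (unchanged)
  [6] return t  (unchanged)
Result (6 stmts):
  c = 7
  t = 4
  x = 9
  v = c
  z = 7
  return t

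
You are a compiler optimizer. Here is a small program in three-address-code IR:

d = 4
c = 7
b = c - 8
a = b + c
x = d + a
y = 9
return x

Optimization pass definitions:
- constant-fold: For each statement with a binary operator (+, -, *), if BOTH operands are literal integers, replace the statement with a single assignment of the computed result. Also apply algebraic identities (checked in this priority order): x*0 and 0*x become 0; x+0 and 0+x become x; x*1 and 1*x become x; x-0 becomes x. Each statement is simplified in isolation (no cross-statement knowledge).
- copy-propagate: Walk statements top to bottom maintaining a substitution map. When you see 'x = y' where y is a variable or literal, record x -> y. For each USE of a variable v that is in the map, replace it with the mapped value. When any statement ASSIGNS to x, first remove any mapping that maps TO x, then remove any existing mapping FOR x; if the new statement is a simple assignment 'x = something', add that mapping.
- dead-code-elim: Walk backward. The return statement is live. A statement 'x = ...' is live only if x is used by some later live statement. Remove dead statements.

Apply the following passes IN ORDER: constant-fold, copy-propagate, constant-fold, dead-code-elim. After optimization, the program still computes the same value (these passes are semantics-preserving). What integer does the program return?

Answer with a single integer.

Initial IR:
  d = 4
  c = 7
  b = c - 8
  a = b + c
  x = d + a
  y = 9
  return x
After constant-fold (7 stmts):
  d = 4
  c = 7
  b = c - 8
  a = b + c
  x = d + a
  y = 9
  return x
After copy-propagate (7 stmts):
  d = 4
  c = 7
  b = 7 - 8
  a = b + 7
  x = 4 + a
  y = 9
  return x
After constant-fold (7 stmts):
  d = 4
  c = 7
  b = -1
  a = b + 7
  x = 4 + a
  y = 9
  return x
After dead-code-elim (4 stmts):
  b = -1
  a = b + 7
  x = 4 + a
  return x
Evaluate:
  d = 4  =>  d = 4
  c = 7  =>  c = 7
  b = c - 8  =>  b = -1
  a = b + c  =>  a = 6
  x = d + a  =>  x = 10
  y = 9  =>  y = 9
  return x = 10

Answer: 10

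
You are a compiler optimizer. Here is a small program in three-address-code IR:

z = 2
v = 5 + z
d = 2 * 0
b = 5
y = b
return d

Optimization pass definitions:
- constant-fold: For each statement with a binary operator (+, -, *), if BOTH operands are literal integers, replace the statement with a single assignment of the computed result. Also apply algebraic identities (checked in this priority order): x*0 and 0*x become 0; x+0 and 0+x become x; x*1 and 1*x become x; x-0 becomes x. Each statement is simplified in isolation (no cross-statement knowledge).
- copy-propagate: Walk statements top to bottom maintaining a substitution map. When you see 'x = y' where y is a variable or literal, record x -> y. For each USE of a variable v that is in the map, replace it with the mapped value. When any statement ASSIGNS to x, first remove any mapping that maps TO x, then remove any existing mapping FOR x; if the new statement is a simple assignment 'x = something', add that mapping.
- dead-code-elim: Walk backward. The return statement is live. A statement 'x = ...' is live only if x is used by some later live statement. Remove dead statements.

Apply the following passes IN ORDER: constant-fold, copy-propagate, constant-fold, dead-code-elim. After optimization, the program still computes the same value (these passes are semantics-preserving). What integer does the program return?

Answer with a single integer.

Answer: 0

Derivation:
Initial IR:
  z = 2
  v = 5 + z
  d = 2 * 0
  b = 5
  y = b
  return d
After constant-fold (6 stmts):
  z = 2
  v = 5 + z
  d = 0
  b = 5
  y = b
  return d
After copy-propagate (6 stmts):
  z = 2
  v = 5 + 2
  d = 0
  b = 5
  y = 5
  return 0
After constant-fold (6 stmts):
  z = 2
  v = 7
  d = 0
  b = 5
  y = 5
  return 0
After dead-code-elim (1 stmts):
  return 0
Evaluate:
  z = 2  =>  z = 2
  v = 5 + z  =>  v = 7
  d = 2 * 0  =>  d = 0
  b = 5  =>  b = 5
  y = b  =>  y = 5
  return d = 0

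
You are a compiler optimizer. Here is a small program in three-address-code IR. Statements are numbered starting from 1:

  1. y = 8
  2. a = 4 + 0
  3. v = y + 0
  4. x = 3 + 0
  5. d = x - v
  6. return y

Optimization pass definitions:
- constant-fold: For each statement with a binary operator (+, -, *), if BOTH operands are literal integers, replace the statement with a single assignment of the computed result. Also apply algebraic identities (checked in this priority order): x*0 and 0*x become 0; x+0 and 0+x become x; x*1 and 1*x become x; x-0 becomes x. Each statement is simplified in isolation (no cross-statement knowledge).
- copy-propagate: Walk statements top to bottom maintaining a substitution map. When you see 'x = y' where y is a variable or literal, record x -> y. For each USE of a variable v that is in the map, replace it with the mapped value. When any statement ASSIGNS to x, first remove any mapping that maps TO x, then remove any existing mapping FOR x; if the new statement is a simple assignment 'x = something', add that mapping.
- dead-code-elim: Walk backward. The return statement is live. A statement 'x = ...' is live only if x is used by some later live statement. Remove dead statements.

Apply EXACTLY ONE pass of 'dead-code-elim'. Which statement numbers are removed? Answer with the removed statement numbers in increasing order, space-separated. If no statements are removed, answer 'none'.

Answer: 2 3 4 5

Derivation:
Backward liveness scan:
Stmt 1 'y = 8': KEEP (y is live); live-in = []
Stmt 2 'a = 4 + 0': DEAD (a not in live set ['y'])
Stmt 3 'v = y + 0': DEAD (v not in live set ['y'])
Stmt 4 'x = 3 + 0': DEAD (x not in live set ['y'])
Stmt 5 'd = x - v': DEAD (d not in live set ['y'])
Stmt 6 'return y': KEEP (return); live-in = ['y']
Removed statement numbers: [2, 3, 4, 5]
Surviving IR:
  y = 8
  return y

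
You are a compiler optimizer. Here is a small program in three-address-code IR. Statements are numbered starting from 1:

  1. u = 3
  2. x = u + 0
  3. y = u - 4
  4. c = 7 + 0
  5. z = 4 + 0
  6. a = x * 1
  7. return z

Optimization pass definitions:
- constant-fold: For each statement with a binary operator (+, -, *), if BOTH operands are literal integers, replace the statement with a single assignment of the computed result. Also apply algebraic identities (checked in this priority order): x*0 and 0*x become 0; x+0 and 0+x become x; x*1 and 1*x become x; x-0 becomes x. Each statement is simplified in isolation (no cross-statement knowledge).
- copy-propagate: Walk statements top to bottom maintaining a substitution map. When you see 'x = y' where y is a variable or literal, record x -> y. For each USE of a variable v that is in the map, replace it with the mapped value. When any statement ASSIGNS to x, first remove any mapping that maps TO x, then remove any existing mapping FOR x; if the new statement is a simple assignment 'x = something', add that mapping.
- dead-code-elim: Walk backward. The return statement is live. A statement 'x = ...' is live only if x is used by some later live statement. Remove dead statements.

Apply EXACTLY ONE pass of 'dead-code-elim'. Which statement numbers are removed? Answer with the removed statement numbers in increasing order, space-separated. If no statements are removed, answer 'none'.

Answer: 1 2 3 4 6

Derivation:
Backward liveness scan:
Stmt 1 'u = 3': DEAD (u not in live set [])
Stmt 2 'x = u + 0': DEAD (x not in live set [])
Stmt 3 'y = u - 4': DEAD (y not in live set [])
Stmt 4 'c = 7 + 0': DEAD (c not in live set [])
Stmt 5 'z = 4 + 0': KEEP (z is live); live-in = []
Stmt 6 'a = x * 1': DEAD (a not in live set ['z'])
Stmt 7 'return z': KEEP (return); live-in = ['z']
Removed statement numbers: [1, 2, 3, 4, 6]
Surviving IR:
  z = 4 + 0
  return z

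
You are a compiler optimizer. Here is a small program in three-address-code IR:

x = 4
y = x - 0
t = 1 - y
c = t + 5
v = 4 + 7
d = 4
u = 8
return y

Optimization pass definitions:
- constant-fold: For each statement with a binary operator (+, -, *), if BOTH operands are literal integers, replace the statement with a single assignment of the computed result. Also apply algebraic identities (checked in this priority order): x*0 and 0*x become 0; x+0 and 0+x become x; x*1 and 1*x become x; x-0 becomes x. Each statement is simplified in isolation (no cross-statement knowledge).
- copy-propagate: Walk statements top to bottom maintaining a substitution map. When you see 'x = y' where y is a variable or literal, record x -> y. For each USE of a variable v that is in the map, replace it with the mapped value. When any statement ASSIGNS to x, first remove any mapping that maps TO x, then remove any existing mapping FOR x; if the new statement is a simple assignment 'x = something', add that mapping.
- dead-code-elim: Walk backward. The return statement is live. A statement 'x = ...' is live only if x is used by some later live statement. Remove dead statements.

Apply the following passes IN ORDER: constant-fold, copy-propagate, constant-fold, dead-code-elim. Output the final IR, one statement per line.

Answer: return 4

Derivation:
Initial IR:
  x = 4
  y = x - 0
  t = 1 - y
  c = t + 5
  v = 4 + 7
  d = 4
  u = 8
  return y
After constant-fold (8 stmts):
  x = 4
  y = x
  t = 1 - y
  c = t + 5
  v = 11
  d = 4
  u = 8
  return y
After copy-propagate (8 stmts):
  x = 4
  y = 4
  t = 1 - 4
  c = t + 5
  v = 11
  d = 4
  u = 8
  return 4
After constant-fold (8 stmts):
  x = 4
  y = 4
  t = -3
  c = t + 5
  v = 11
  d = 4
  u = 8
  return 4
After dead-code-elim (1 stmts):
  return 4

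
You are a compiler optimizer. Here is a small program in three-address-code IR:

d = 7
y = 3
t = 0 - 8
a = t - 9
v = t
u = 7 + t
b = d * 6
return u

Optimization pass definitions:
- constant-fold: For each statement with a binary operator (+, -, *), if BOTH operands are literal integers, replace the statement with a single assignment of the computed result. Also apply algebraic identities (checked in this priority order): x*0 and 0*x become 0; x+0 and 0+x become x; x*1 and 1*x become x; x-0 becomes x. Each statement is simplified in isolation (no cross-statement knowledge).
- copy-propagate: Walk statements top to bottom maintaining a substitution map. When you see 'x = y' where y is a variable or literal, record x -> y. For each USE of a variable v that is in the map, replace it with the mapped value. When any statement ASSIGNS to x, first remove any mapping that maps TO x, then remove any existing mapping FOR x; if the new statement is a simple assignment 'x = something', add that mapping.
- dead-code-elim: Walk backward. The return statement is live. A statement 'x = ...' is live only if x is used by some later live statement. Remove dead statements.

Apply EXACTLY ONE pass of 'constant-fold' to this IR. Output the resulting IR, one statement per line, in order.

Answer: d = 7
y = 3
t = -8
a = t - 9
v = t
u = 7 + t
b = d * 6
return u

Derivation:
Applying constant-fold statement-by-statement:
  [1] d = 7  (unchanged)
  [2] y = 3  (unchanged)
  [3] t = 0 - 8  -> t = -8
  [4] a = t - 9  (unchanged)
  [5] v = t  (unchanged)
  [6] u = 7 + t  (unchanged)
  [7] b = d * 6  (unchanged)
  [8] return u  (unchanged)
Result (8 stmts):
  d = 7
  y = 3
  t = -8
  a = t - 9
  v = t
  u = 7 + t
  b = d * 6
  return u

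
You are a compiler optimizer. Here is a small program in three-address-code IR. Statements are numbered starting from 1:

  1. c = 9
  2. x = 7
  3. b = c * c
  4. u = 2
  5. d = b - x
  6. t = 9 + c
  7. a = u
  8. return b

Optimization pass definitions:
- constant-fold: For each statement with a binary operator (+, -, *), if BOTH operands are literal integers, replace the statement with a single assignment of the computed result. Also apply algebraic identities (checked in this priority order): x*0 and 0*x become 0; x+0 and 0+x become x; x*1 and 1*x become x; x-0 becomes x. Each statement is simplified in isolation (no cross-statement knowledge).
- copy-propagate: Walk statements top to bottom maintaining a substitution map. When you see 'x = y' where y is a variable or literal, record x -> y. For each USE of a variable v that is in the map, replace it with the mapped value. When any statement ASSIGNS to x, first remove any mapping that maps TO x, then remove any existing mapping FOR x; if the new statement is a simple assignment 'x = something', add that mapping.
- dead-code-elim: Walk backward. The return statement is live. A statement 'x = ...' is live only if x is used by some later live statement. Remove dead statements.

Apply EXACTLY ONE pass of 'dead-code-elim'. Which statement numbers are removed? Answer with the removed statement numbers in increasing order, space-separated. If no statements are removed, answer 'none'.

Backward liveness scan:
Stmt 1 'c = 9': KEEP (c is live); live-in = []
Stmt 2 'x = 7': DEAD (x not in live set ['c'])
Stmt 3 'b = c * c': KEEP (b is live); live-in = ['c']
Stmt 4 'u = 2': DEAD (u not in live set ['b'])
Stmt 5 'd = b - x': DEAD (d not in live set ['b'])
Stmt 6 't = 9 + c': DEAD (t not in live set ['b'])
Stmt 7 'a = u': DEAD (a not in live set ['b'])
Stmt 8 'return b': KEEP (return); live-in = ['b']
Removed statement numbers: [2, 4, 5, 6, 7]
Surviving IR:
  c = 9
  b = c * c
  return b

Answer: 2 4 5 6 7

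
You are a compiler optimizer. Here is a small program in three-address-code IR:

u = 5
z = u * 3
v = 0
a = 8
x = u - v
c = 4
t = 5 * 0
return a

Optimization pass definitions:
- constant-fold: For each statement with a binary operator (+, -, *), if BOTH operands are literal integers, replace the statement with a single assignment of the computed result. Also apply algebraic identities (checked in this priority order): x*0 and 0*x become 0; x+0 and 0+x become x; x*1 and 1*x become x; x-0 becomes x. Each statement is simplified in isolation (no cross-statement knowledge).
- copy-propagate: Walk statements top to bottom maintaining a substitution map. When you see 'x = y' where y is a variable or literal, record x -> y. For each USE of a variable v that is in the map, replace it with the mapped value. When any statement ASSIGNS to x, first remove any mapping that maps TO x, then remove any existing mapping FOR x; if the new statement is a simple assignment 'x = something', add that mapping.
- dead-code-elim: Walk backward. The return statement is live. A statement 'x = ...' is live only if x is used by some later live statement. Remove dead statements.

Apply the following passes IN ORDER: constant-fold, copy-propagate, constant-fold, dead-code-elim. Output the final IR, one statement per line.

Answer: return 8

Derivation:
Initial IR:
  u = 5
  z = u * 3
  v = 0
  a = 8
  x = u - v
  c = 4
  t = 5 * 0
  return a
After constant-fold (8 stmts):
  u = 5
  z = u * 3
  v = 0
  a = 8
  x = u - v
  c = 4
  t = 0
  return a
After copy-propagate (8 stmts):
  u = 5
  z = 5 * 3
  v = 0
  a = 8
  x = 5 - 0
  c = 4
  t = 0
  return 8
After constant-fold (8 stmts):
  u = 5
  z = 15
  v = 0
  a = 8
  x = 5
  c = 4
  t = 0
  return 8
After dead-code-elim (1 stmts):
  return 8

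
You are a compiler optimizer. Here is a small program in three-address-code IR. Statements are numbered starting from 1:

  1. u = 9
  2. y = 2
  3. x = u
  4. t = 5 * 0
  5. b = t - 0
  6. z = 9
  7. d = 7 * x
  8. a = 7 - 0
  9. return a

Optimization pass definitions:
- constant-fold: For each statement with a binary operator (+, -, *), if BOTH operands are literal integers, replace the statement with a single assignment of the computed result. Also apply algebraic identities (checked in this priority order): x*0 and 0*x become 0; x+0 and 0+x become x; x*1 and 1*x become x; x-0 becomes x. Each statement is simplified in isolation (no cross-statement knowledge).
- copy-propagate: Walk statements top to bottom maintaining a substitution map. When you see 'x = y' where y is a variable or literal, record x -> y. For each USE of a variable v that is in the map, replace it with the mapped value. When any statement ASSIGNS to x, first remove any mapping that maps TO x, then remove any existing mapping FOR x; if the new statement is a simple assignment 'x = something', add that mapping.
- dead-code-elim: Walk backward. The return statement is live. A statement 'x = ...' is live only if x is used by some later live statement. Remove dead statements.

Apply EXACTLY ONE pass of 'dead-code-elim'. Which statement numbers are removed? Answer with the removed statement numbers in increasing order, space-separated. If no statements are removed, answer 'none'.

Backward liveness scan:
Stmt 1 'u = 9': DEAD (u not in live set [])
Stmt 2 'y = 2': DEAD (y not in live set [])
Stmt 3 'x = u': DEAD (x not in live set [])
Stmt 4 't = 5 * 0': DEAD (t not in live set [])
Stmt 5 'b = t - 0': DEAD (b not in live set [])
Stmt 6 'z = 9': DEAD (z not in live set [])
Stmt 7 'd = 7 * x': DEAD (d not in live set [])
Stmt 8 'a = 7 - 0': KEEP (a is live); live-in = []
Stmt 9 'return a': KEEP (return); live-in = ['a']
Removed statement numbers: [1, 2, 3, 4, 5, 6, 7]
Surviving IR:
  a = 7 - 0
  return a

Answer: 1 2 3 4 5 6 7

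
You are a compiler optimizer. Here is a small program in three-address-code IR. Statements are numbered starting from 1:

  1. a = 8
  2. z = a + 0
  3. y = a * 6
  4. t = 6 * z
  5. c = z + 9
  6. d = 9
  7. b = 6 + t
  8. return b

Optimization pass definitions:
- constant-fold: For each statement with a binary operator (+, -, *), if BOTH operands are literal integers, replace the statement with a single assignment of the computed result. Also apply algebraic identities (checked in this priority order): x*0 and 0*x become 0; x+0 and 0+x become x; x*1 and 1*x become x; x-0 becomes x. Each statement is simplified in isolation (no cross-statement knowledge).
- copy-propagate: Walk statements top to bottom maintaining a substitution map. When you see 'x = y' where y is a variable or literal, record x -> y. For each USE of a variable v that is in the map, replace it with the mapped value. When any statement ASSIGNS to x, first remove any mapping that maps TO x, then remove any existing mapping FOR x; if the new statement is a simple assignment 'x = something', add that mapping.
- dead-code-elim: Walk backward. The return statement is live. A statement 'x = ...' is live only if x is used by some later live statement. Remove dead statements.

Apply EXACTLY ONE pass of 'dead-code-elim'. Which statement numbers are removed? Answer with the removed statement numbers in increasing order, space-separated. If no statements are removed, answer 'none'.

Answer: 3 5 6

Derivation:
Backward liveness scan:
Stmt 1 'a = 8': KEEP (a is live); live-in = []
Stmt 2 'z = a + 0': KEEP (z is live); live-in = ['a']
Stmt 3 'y = a * 6': DEAD (y not in live set ['z'])
Stmt 4 't = 6 * z': KEEP (t is live); live-in = ['z']
Stmt 5 'c = z + 9': DEAD (c not in live set ['t'])
Stmt 6 'd = 9': DEAD (d not in live set ['t'])
Stmt 7 'b = 6 + t': KEEP (b is live); live-in = ['t']
Stmt 8 'return b': KEEP (return); live-in = ['b']
Removed statement numbers: [3, 5, 6]
Surviving IR:
  a = 8
  z = a + 0
  t = 6 * z
  b = 6 + t
  return b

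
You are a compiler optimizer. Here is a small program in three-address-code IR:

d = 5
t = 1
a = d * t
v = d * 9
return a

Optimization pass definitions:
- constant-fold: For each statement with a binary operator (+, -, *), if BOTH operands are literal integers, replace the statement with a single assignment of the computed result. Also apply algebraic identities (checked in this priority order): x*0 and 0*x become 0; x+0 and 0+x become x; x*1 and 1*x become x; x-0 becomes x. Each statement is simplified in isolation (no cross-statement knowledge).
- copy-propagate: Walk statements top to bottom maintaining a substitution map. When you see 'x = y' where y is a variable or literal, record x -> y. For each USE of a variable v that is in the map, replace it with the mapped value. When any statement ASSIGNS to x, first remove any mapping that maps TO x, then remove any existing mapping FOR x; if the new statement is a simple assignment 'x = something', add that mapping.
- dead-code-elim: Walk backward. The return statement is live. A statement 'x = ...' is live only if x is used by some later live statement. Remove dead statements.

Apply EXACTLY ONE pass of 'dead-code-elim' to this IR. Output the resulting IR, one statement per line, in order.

Applying dead-code-elim statement-by-statement:
  [5] return a  -> KEEP (return); live=['a']
  [4] v = d * 9  -> DEAD (v not live)
  [3] a = d * t  -> KEEP; live=['d', 't']
  [2] t = 1  -> KEEP; live=['d']
  [1] d = 5  -> KEEP; live=[]
Result (4 stmts):
  d = 5
  t = 1
  a = d * t
  return a

Answer: d = 5
t = 1
a = d * t
return a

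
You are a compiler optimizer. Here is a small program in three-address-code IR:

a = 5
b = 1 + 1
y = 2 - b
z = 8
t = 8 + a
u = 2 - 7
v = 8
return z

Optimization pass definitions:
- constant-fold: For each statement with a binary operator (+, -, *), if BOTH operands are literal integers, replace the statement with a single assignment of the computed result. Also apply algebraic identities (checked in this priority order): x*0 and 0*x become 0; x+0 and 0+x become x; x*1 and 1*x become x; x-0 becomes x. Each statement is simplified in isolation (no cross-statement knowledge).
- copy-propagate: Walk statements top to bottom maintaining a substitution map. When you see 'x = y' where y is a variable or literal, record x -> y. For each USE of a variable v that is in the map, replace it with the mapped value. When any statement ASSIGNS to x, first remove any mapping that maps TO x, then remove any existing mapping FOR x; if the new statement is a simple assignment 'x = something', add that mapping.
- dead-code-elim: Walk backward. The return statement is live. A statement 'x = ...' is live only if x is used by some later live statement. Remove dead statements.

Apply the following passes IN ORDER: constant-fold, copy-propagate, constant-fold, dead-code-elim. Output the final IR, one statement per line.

Answer: return 8

Derivation:
Initial IR:
  a = 5
  b = 1 + 1
  y = 2 - b
  z = 8
  t = 8 + a
  u = 2 - 7
  v = 8
  return z
After constant-fold (8 stmts):
  a = 5
  b = 2
  y = 2 - b
  z = 8
  t = 8 + a
  u = -5
  v = 8
  return z
After copy-propagate (8 stmts):
  a = 5
  b = 2
  y = 2 - 2
  z = 8
  t = 8 + 5
  u = -5
  v = 8
  return 8
After constant-fold (8 stmts):
  a = 5
  b = 2
  y = 0
  z = 8
  t = 13
  u = -5
  v = 8
  return 8
After dead-code-elim (1 stmts):
  return 8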